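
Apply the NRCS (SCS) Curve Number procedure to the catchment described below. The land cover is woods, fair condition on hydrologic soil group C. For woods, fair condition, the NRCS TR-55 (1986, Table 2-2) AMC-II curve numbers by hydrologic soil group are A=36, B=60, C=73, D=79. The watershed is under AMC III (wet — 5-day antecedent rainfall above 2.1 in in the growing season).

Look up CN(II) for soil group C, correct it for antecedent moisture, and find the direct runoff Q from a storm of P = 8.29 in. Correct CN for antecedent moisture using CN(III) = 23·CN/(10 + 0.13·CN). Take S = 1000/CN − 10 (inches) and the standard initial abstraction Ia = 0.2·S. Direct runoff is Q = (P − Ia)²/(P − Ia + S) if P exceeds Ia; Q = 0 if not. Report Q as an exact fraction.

NRCS table: woods, fair condition, soil group C → CN(II) = 73
CN(III) from CN(II)=73: (23·73)/(10 + 0.13·73) = 167900/1949 ≈ 86.147
Max retention: S = 1000/(167900/1949) − 10 = 2700/1679 in (≈ 1.608 in)
Initial abstraction Ia = S/5 = (2700/1679)/5 = 540/1679 ≈ 0.322 in
Excess rainfall: 8.290 − 0.322 = 7.968 in; P > Ia so Q > 0
Runoff Q = (P−Ia)²/(P−Ia+S) = (7.968)²/(7.968+1.608) = 1789952327881/269964898900 ≈ 6.630 in

Q = 1789952327881/269964898900 in ≈ 6.630 in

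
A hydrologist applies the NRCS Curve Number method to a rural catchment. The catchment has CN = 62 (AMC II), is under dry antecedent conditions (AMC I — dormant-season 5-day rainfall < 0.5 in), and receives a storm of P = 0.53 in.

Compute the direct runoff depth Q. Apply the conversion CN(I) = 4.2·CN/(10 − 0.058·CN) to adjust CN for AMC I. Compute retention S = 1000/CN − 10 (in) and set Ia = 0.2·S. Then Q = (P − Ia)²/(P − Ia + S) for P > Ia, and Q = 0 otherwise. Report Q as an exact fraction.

Q = 0 in ≈ 0.000 in

Dry (AMC I): CN(I) = 4.2·62/(10 − 0.058·62) = (1302/5)/(1601/250) = 65100/1601 ≈ 40.662
Max retention: S = 1000/(65100/1601) − 10 = 9500/651 in (≈ 14.593 in)
Initial abstraction Ia = S/5 = (9500/651)/5 = 1900/651 ≈ 2.919 in
P = 0.530 ≤ Ia = 2.919 in: entire storm abstracted, Q = 0.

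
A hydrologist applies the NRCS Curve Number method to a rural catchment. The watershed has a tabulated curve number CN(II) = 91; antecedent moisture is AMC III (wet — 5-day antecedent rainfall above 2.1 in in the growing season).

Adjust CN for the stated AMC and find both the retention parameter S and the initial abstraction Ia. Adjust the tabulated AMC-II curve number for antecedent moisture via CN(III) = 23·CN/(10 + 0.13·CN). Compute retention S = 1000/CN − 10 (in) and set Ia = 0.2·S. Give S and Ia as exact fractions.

Wet (AMC III): CN(III) = 23·91/(10 + 0.13·91) = 2093/(2183/100) = 209300/2183 ≈ 95.877
Retention S: 1000/CN − 10 with CN=95.877 → S = 900/2093 ≈ 0.430 in
Ia = 0.2·(900/2093) = 180/2093 in ≈ 0.086 in

S = 900/2093 in ≈ 0.430 in; Ia = 180/2093 in ≈ 0.086 in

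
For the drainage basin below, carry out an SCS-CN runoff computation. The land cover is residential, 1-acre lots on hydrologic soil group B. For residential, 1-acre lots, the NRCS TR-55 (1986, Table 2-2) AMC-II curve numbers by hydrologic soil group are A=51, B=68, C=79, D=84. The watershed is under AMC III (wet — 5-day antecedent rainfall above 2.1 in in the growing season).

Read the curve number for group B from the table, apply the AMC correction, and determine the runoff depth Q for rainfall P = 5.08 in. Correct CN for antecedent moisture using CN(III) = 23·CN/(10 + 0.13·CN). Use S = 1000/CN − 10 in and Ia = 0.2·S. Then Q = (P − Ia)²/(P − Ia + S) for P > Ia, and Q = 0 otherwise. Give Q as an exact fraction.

Q = 2084561649/641797175 in ≈ 3.248 in

NRCS table: residential, 1-acre lots, soil group B → CN(II) = 68
Wet (AMC III): CN(III) = 23·68/(10 + 0.13·68) = 1564/(471/25) = 39100/471 ≈ 83.015
Max retention: S = 1000/(39100/471) − 10 = 800/391 in (≈ 2.046 in)
Ia = 0.2S: 0.2·2.046 = 0.409 in (exactly 160/391)
Since P=5.080 > Ia=0.409: effective rainfall P−Ia = 45657/9775 in
Q = (45657/9775)²/((45657/9775) + 800/391) = (2084561649/95550625)/(65657/9775) = 2084561649/641797175 in ≈ 3.248 in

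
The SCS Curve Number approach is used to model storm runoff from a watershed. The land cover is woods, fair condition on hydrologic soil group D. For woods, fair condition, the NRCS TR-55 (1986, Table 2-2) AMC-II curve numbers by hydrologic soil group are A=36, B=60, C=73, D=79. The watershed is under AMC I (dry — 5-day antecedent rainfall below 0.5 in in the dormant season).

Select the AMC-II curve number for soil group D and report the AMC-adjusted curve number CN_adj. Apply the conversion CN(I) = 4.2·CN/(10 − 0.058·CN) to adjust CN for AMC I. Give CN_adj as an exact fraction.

CN_adj = 7900/129 ≈ 61.240

NRCS table: woods, fair condition, soil group D → CN(II) = 79
Dry (AMC I): CN(I) = 4.2·79/(10 − 0.058·79) = (1659/5)/(2709/500) = 7900/129 ≈ 61.240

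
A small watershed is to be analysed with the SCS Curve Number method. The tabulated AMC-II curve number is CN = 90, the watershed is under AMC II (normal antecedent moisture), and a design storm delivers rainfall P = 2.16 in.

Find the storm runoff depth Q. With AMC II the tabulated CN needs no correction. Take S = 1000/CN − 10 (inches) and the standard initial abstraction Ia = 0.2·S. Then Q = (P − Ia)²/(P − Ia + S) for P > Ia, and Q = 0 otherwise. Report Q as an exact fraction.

Average conditions: CN = 90 (no AMC adjustment).
Max retention: S = 1000/90 − 10 = 10/9 in (≈ 1.111 in)
Ia = 0.2·(10/9) = 2/9 in ≈ 0.222 in
Since P=2.160 > Ia=0.222: effective rainfall P−Ia = 436/225 in
Runoff Q = (P−Ia)²/(P−Ia+S) = (1.938)²/(1.938+1.111) = 95048/77175 ≈ 1.232 in

Q = 95048/77175 in ≈ 1.232 in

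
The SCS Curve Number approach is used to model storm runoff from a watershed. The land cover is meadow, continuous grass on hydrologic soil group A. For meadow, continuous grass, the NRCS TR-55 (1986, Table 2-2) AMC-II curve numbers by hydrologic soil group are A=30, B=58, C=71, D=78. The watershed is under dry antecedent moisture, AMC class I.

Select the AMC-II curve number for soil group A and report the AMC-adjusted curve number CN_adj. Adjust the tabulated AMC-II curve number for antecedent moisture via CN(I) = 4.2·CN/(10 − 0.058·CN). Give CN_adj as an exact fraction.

CN_adj = 900/59 ≈ 15.254

NRCS table: meadow, continuous grass, soil group A → CN(II) = 30
CN(I) from CN(II)=30: (4.2·30)/(10 − 0.058·30) = 900/59 ≈ 15.254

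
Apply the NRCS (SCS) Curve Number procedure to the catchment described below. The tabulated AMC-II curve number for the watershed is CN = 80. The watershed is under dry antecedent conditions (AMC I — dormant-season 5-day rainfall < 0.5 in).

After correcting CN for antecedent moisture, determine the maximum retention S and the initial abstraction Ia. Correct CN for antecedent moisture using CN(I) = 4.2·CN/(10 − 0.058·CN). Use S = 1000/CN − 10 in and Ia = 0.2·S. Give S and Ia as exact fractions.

S = 125/21 in ≈ 5.952 in; Ia = 25/21 in ≈ 1.190 in

Dry (AMC I): CN(I) = 4.2·80/(10 − 0.058·80) = 336/(134/25) = 4200/67 ≈ 62.687
S = 1000/(4200/67) − 10 = 125/21 in ≈ 5.952 in
Initial abstraction Ia = S/5 = (125/21)/5 = 25/21 ≈ 1.190 in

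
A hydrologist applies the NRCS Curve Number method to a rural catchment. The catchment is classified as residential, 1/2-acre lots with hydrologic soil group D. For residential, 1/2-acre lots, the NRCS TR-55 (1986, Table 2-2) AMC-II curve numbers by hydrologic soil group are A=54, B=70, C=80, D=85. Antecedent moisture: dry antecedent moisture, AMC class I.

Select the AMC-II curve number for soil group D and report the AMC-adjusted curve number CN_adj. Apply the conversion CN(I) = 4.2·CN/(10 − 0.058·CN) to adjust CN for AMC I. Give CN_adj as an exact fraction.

CN_adj = 11900/169 ≈ 70.414

NRCS table: residential, 1/2-acre lots, soil group D → CN(II) = 85
CN(I) from CN(II)=85: (4.2·85)/(10 − 0.058·85) = 11900/169 ≈ 70.414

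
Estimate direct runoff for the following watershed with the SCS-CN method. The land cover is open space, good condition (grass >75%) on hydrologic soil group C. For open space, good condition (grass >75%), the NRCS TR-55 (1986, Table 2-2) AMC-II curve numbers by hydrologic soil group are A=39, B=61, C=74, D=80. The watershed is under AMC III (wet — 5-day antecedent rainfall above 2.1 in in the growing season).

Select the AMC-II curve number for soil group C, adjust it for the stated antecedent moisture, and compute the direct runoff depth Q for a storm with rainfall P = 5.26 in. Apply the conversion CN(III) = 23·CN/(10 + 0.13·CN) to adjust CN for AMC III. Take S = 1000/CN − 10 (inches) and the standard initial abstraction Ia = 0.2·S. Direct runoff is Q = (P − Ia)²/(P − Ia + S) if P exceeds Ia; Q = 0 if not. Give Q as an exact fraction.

Q = 44442120969/11735843150 in ≈ 3.787 in

NRCS table: open space, good condition (grass >75%), soil group C → CN(II) = 74
Wet (AMC III): CN(III) = 23·74/(10 + 0.13·74) = 1702/(981/50) = 85100/981 ≈ 86.748
S = 1000/(85100/981) − 10 = 1300/851 in ≈ 1.528 in
Ia = 0.2·(1300/851) = 260/851 in ≈ 0.306 in
Excess rainfall: 5.260 − 0.306 = 4.954 in; P > Ia so Q > 0
Runoff Q = (P−Ia)²/(P−Ia+S) = (4.954)²/(4.954+1.528) = 44442120969/11735843150 ≈ 3.787 in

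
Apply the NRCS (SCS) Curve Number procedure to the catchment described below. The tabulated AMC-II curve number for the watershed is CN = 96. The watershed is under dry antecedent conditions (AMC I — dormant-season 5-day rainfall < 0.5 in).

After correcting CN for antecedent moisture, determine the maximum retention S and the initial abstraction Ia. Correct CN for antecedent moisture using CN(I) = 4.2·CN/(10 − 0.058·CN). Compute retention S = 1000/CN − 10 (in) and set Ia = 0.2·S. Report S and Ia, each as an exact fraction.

CN(I) from CN(II)=96: (4.2·96)/(10 − 0.058·96) = 25200/277 ≈ 90.975
S = 1000/(25200/277) − 10 = 125/126 in ≈ 0.992 in
Ia = 0.2S: 0.2·0.992 = 0.198 in (exactly 25/126)

S = 125/126 in ≈ 0.992 in; Ia = 25/126 in ≈ 0.198 in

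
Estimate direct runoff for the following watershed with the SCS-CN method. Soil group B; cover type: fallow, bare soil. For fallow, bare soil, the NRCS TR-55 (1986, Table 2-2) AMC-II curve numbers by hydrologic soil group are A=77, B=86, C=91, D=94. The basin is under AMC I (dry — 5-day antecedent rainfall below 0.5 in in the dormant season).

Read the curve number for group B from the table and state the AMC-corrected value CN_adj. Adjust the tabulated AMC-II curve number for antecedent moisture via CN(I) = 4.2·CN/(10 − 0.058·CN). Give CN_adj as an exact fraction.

NRCS table: fallow, bare soil, soil group B → CN(II) = 86
Adjust CN=86 to AMC I: 4.2·86/(10 − 0.058·86) → (1806/5) ÷ (1253/250) = 12900/179 ≈ 72.067

CN_adj = 12900/179 ≈ 72.067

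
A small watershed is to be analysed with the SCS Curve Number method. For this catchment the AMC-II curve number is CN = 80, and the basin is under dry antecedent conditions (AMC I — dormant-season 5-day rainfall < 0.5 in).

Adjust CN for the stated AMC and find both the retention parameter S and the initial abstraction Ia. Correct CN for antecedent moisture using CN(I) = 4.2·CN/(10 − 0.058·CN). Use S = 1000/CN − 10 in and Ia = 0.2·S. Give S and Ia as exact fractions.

S = 125/21 in ≈ 5.952 in; Ia = 25/21 in ≈ 1.190 in

Dry (AMC I): CN(I) = 4.2·80/(10 − 0.058·80) = 336/(134/25) = 4200/67 ≈ 62.687
S = 1000/(4200/67) − 10 = 125/21 in ≈ 5.952 in
Initial abstraction Ia = S/5 = (125/21)/5 = 25/21 ≈ 1.190 in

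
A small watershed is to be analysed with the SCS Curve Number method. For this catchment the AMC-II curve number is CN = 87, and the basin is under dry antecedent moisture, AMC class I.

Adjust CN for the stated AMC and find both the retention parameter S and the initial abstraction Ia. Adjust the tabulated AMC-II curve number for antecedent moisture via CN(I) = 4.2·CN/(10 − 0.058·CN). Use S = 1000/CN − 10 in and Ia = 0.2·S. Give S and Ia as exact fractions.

Dry (AMC I): CN(I) = 4.2·87/(10 − 0.058·87) = (1827/5)/(2477/500) = 182700/2477 ≈ 73.759
Retention S: 1000/CN − 10 with CN=73.759 → S = 6500/1827 ≈ 3.558 in
Ia = 0.2·(6500/1827) = 1300/1827 in ≈ 0.712 in

S = 6500/1827 in ≈ 3.558 in; Ia = 1300/1827 in ≈ 0.712 in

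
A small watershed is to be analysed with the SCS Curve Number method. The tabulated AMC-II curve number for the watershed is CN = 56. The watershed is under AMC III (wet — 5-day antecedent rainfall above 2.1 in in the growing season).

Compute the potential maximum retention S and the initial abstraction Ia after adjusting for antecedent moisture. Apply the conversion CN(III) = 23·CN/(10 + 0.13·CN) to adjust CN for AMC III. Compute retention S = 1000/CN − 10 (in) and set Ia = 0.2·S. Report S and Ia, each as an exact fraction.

Adjust CN=56 to AMC III: 23·56/(10 + 0.13·56) → 1288 ÷ (432/25) = 4025/54 ≈ 74.537
Max retention: S = 1000/(4025/54) − 10 = 550/161 in (≈ 3.416 in)
Initial abstraction Ia = S/5 = (550/161)/5 = 110/161 ≈ 0.683 in

S = 550/161 in ≈ 3.416 in; Ia = 110/161 in ≈ 0.683 in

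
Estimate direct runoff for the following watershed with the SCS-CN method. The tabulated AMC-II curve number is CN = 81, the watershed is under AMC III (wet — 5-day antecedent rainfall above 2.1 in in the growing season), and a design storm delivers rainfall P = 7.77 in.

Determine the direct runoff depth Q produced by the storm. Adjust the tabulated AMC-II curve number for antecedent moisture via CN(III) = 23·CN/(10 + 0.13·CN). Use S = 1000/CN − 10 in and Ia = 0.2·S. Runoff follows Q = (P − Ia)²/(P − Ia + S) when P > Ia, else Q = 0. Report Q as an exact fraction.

Q = 1986834021601/297996351300 in ≈ 6.667 in

Wet (AMC III): CN(III) = 23·81/(10 + 0.13·81) = 1863/(2053/100) = 186300/2053 ≈ 90.745
S = 1000/(186300/2053) − 10 = 1900/1863 in ≈ 1.020 in
Initial abstraction Ia = S/5 = (1900/1863)/5 = 380/1863 ≈ 0.204 in
Since P=7.770 > Ia=0.204: effective rainfall P−Ia = 1409551/186300 in
Q: (1409551/186300)² ÷ (1599551/186300) = 1986834021601/297996351300 in (≈ 6.667 in)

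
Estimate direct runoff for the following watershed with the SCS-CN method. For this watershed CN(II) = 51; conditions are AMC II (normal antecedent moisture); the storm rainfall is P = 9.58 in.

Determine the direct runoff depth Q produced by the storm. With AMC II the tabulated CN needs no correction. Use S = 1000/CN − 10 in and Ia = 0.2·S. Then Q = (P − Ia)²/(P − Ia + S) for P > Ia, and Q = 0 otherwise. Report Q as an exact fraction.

AMC II — tabulated CN = 51 applies directly.
Max retention: S = 1000/51 − 10 = 490/51 in (≈ 9.608 in)
Ia = 0.2·(490/51) = 98/51 in ≈ 1.922 in
P − Ia = 9.580 − 1.922 = 19529/2550 ≈ 7.658 in (> 0, runoff occurs)
Q = (19529/2550)²/((19529/2550) + 490/51) = (381381841/6502500)/(44029/2550) = 381381841/112273950 in ≈ 3.397 in

Q = 381381841/112273950 in ≈ 3.397 in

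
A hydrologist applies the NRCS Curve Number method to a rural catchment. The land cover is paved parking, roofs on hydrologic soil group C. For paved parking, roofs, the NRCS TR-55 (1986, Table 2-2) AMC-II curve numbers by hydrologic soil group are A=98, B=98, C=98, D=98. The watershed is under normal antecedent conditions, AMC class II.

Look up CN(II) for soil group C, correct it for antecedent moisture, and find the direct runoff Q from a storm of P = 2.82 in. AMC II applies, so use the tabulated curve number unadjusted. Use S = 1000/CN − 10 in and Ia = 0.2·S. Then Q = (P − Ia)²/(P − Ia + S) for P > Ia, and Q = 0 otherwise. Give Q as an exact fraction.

Q = 46362481/17907050 in ≈ 2.589 in

NRCS table: paved parking, roofs, soil group C → CN(II) = 98
CN(II) = 98; AMC II needs no correction.
Max retention: S = 1000/98 − 10 = 10/49 in (≈ 0.204 in)
Ia = 0.2S: 0.2·0.204 = 0.041 in (exactly 2/49)
P − Ia = 2.820 − 0.041 = 6809/2450 ≈ 2.779 in (> 0, runoff occurs)
Q = (6809/2450)²/((6809/2450) + 10/49) = (46362481/6002500)/(7309/2450) = 46362481/17907050 in ≈ 2.589 in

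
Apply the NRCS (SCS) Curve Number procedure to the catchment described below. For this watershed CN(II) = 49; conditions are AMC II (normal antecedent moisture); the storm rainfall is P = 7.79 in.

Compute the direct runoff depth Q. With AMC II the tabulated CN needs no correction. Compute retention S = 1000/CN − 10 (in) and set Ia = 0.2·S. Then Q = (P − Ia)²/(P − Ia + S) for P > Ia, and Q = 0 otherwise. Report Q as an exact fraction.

Q = 782376841/386957900 in ≈ 2.022 in

CN(II) = 49; AMC II needs no correction.
Retention S: 1000/CN − 10 with CN=49.000 → S = 510/49 ≈ 10.408 in
Ia = 0.2·(510/49) = 102/49 in ≈ 2.082 in
Since P=7.790 > Ia=2.082: effective rainfall P−Ia = 27971/4900 in
Runoff Q = (P−Ia)²/(P−Ia+S) = (5.708)²/(5.708+10.408) = 782376841/386957900 ≈ 2.022 in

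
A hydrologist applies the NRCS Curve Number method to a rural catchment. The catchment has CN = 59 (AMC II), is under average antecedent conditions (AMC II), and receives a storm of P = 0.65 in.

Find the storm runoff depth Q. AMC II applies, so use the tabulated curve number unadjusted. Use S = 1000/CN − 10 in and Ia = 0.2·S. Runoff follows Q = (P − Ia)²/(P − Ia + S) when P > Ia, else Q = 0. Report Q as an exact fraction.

CN(II) = 59; AMC II needs no correction.
S = 1000/59 − 10 = 410/59 in ≈ 6.949 in
Ia = 0.2S: 0.2·6.949 = 1.390 in (exactly 82/59)
P = 0.650 ≤ Ia = 1.390 in: entire storm abstracted, Q = 0.

Q = 0 in ≈ 0.000 in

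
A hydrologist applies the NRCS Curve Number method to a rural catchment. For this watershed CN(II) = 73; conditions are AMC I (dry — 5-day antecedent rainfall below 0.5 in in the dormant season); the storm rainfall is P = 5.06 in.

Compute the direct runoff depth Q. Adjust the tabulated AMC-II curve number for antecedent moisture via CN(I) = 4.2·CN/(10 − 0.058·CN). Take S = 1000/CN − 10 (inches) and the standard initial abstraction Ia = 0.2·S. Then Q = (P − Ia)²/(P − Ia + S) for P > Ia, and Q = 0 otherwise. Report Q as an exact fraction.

CN(I) from CN(II)=73: (4.2·73)/(10 − 0.058·73) = 51100/961 ≈ 53.174
Max retention: S = 1000/(51100/961) − 10 = 4500/511 in (≈ 8.806 in)
Ia = 0.2·(4500/511) = 900/511 in ≈ 1.761 in
P − Ia = 5.060 − 1.761 = 84283/25550 ≈ 3.299 in (> 0, runoff occurs)
Q = (84283/25550)²/((84283/25550) + 4500/511) = (7103624089/652802500)/(309283/25550) = 7103624089/7902180650 in ≈ 0.899 in

Q = 7103624089/7902180650 in ≈ 0.899 in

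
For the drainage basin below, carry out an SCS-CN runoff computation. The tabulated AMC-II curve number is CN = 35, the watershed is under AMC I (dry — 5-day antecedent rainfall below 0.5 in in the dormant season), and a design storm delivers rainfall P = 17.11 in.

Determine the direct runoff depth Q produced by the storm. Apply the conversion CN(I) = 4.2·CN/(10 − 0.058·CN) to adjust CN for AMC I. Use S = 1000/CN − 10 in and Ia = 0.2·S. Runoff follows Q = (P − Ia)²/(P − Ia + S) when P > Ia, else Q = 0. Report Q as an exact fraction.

Q = 14766381289/11341299900 in ≈ 1.302 in

Dry (AMC I): CN(I) = 4.2·35/(10 − 0.058·35) = 147/(797/100) = 14700/797 ≈ 18.444
Retention S: 1000/CN − 10 with CN=18.444 → S = 6500/147 ≈ 44.218 in
Initial abstraction Ia = S/5 = (6500/147)/5 = 1300/147 ≈ 8.844 in
Since P=17.110 > Ia=8.844: effective rainfall P−Ia = 121517/14700 in
Q = (121517/14700)²/((121517/14700) + 6500/147) = (14766381289/216090000)/(771517/14700) = 14766381289/11341299900 in ≈ 1.302 in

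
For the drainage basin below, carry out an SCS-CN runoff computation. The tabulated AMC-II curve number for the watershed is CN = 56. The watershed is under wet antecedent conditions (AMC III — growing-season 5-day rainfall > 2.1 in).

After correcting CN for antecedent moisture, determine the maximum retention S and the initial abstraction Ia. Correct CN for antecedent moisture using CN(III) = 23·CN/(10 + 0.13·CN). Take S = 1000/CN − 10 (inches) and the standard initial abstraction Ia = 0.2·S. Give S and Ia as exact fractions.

Adjust CN=56 to AMC III: 23·56/(10 + 0.13·56) → 1288 ÷ (432/25) = 4025/54 ≈ 74.537
Retention S: 1000/CN − 10 with CN=74.537 → S = 550/161 ≈ 3.416 in
Ia = 0.2·(550/161) = 110/161 in ≈ 0.683 in

S = 550/161 in ≈ 3.416 in; Ia = 110/161 in ≈ 0.683 in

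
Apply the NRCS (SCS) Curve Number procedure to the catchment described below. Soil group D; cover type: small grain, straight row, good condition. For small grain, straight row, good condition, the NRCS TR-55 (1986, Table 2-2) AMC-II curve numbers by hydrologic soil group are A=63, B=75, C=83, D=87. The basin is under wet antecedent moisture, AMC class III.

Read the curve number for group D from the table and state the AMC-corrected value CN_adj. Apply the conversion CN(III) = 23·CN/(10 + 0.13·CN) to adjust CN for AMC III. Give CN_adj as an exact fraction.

NRCS table: small grain, straight row, good condition, soil group D → CN(II) = 87
Wet (AMC III): CN(III) = 23·87/(10 + 0.13·87) = 2001/(2131/100) = 200100/2131 ≈ 93.900

CN_adj = 200100/2131 ≈ 93.900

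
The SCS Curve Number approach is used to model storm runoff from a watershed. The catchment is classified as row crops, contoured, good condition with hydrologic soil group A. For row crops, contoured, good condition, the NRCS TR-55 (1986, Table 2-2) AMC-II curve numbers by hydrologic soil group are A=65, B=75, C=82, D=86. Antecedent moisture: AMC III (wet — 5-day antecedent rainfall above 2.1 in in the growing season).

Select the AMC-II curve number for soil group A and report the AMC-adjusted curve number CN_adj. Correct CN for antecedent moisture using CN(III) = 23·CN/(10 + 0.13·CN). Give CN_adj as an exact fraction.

NRCS table: row crops, contoured, good condition, soil group A → CN(II) = 65
Adjust CN=65 to AMC III: 23·65/(10 + 0.13·65) → 1495 ÷ (369/20) = 29900/369 ≈ 81.030

CN_adj = 29900/369 ≈ 81.030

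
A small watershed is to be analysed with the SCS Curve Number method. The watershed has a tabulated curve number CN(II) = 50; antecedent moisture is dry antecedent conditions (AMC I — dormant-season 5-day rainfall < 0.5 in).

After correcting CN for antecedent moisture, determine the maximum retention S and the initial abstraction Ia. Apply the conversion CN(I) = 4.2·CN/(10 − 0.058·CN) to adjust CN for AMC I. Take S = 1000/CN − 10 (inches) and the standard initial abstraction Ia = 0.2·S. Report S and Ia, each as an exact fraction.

S = 500/21 in ≈ 23.810 in; Ia = 100/21 in ≈ 4.762 in

CN(I) from CN(II)=50: (4.2·50)/(10 − 0.058·50) = 2100/71 ≈ 29.577
S = 1000/(2100/71) − 10 = 500/21 in ≈ 23.810 in
Initial abstraction Ia = S/5 = (500/21)/5 = 100/21 ≈ 4.762 in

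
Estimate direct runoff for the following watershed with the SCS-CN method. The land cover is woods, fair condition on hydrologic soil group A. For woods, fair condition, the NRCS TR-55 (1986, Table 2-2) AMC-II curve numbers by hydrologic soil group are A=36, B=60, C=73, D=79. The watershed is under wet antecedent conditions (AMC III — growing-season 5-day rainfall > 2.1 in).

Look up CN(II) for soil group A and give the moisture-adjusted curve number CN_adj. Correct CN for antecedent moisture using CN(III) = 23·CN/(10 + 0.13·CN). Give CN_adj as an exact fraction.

CN_adj = 20700/367 ≈ 56.403

NRCS table: woods, fair condition, soil group A → CN(II) = 36
CN(III) from CN(II)=36: (23·36)/(10 + 0.13·36) = 20700/367 ≈ 56.403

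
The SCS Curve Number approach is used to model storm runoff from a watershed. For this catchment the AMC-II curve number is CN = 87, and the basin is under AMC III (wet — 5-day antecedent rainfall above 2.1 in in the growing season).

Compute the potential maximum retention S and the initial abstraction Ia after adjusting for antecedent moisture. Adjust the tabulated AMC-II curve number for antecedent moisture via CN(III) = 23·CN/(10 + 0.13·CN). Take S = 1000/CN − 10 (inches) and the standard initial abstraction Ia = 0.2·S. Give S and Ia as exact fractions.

S = 1300/2001 in ≈ 0.650 in; Ia = 260/2001 in ≈ 0.130 in

Wet (AMC III): CN(III) = 23·87/(10 + 0.13·87) = 2001/(2131/100) = 200100/2131 ≈ 93.900
Retention S: 1000/CN − 10 with CN=93.900 → S = 1300/2001 ≈ 0.650 in
Ia = 0.2·(1300/2001) = 260/2001 in ≈ 0.130 in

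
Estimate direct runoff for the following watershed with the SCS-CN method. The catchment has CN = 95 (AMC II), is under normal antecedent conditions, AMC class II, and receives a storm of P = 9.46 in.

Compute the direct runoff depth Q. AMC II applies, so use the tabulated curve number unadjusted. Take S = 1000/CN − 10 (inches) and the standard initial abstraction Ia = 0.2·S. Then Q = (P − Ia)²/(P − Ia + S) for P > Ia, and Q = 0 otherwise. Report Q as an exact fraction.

AMC II — tabulated CN = 95 applies directly.
S = 1000/95 − 10 = 10/19 in ≈ 0.526 in
Ia = 0.2S: 0.2·0.526 = 0.105 in (exactly 2/19)
Since P=9.460 > Ia=0.105: effective rainfall P−Ia = 8887/950 in
Q = (8887/950)²/((8887/950) + 10/19) = (78978769/902500)/(9387/950) = 78978769/8917650 in ≈ 8.856 in

Q = 78978769/8917650 in ≈ 8.856 in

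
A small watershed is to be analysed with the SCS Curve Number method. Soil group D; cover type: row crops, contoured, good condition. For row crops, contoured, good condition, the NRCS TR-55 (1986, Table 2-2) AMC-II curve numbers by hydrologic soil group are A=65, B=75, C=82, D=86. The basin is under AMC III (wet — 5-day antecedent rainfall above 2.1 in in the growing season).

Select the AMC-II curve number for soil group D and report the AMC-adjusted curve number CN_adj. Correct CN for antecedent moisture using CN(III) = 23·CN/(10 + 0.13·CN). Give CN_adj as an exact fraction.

CN_adj = 98900/1059 ≈ 93.390

NRCS table: row crops, contoured, good condition, soil group D → CN(II) = 86
Adjust CN=86 to AMC III: 23·86/(10 + 0.13·86) → 1978 ÷ (1059/50) = 98900/1059 ≈ 93.390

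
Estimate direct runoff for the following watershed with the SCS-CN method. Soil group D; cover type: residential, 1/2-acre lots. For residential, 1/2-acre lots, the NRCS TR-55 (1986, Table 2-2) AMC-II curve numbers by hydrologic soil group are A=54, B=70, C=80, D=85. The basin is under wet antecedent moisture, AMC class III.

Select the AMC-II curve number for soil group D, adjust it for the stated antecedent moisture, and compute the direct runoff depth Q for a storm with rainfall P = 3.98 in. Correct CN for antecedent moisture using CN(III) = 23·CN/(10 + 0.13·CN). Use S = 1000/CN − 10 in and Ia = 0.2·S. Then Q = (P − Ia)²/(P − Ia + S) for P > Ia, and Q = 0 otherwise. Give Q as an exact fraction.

Q = 5596386481/1755765950 in ≈ 3.187 in

NRCS table: residential, 1/2-acre lots, soil group D → CN(II) = 85
Wet (AMC III): CN(III) = 23·85/(10 + 0.13·85) = 1955/(421/20) = 39100/421 ≈ 92.874
Max retention: S = 1000/(39100/421) − 10 = 300/391 in (≈ 0.767 in)
Ia = 0.2·(300/391) = 60/391 in ≈ 0.153 in
Excess rainfall: 3.980 − 0.153 = 3.827 in; P > Ia so Q > 0
Q: (74809/19550)² ÷ (89809/19550) = 5596386481/1755765950 in (≈ 3.187 in)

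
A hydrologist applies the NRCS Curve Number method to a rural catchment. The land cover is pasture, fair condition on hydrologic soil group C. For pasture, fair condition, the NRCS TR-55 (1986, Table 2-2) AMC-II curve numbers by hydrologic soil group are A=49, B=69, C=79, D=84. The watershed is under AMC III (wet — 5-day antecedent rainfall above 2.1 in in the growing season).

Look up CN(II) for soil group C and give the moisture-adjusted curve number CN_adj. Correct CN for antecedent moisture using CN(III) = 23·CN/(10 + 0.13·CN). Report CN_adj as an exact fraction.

CN_adj = 181700/2027 ≈ 89.640

NRCS table: pasture, fair condition, soil group C → CN(II) = 79
CN(III) from CN(II)=79: (23·79)/(10 + 0.13·79) = 181700/2027 ≈ 89.640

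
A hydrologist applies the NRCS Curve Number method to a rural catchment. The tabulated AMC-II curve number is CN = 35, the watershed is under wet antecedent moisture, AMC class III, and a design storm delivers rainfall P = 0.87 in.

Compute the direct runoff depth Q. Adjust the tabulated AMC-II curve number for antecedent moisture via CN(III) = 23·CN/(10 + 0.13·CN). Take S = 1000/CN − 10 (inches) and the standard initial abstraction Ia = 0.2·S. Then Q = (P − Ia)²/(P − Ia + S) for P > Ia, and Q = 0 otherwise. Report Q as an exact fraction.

Q = 0 in ≈ 0.000 in

Adjust CN=35 to AMC III: 23·35/(10 + 0.13·35) → 805 ÷ (291/20) = 16100/291 ≈ 55.326
S = 1000/(16100/291) − 10 = 1300/161 in ≈ 8.075 in
Ia = 0.2·(1300/161) = 260/161 in ≈ 1.615 in
P = 0.870 ≤ Ia = 1.615 in: entire storm abstracted, Q = 0.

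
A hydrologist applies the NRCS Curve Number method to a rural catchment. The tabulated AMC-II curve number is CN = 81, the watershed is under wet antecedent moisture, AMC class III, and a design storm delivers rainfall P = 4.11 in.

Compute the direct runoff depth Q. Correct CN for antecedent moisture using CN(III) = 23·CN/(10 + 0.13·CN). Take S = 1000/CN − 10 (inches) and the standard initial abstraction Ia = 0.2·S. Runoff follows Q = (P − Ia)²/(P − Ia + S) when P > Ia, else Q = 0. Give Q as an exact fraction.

Q = 529537102249/170966205900 in ≈ 3.097 in

CN(III) from CN(II)=81: (23·81)/(10 + 0.13·81) = 186300/2053 ≈ 90.745
S = 1000/(186300/2053) − 10 = 1900/1863 in ≈ 1.020 in
Ia = 0.2·(1900/1863) = 380/1863 in ≈ 0.204 in
Excess rainfall: 4.110 − 0.204 = 3.906 in; P > Ia so Q > 0
Runoff Q = (P−Ia)²/(P−Ia+S) = (3.906)²/(3.906+1.020) = 529537102249/170966205900 ≈ 3.097 in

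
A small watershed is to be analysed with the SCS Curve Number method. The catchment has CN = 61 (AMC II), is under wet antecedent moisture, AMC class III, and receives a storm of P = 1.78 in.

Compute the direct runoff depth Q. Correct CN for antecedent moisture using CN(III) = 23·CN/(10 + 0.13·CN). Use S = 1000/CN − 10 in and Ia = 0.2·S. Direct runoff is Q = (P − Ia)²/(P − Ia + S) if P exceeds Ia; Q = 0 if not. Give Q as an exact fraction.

Q = 7373141689/19702820050 in ≈ 0.374 in

Adjust CN=61 to AMC III: 23·61/(10 + 0.13·61) → 1403 ÷ (1793/100) = 140300/1793 ≈ 78.249
S = 1000/(140300/1793) − 10 = 3900/1403 in ≈ 2.780 in
Ia = 0.2·(3900/1403) = 780/1403 in ≈ 0.556 in
P − Ia = 1.780 − 0.556 = 85867/70150 ≈ 1.224 in (> 0, runoff occurs)
Q: (85867/70150)² ÷ (280867/70150) = 7373141689/19702820050 in (≈ 0.374 in)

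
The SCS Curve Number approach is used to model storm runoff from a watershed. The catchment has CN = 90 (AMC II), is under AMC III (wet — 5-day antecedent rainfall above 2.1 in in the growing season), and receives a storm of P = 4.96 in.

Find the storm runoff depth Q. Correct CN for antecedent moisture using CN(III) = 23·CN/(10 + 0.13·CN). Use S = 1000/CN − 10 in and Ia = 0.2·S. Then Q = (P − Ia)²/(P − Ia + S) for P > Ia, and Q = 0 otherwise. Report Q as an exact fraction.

Q = 158357056/35795475 in ≈ 4.424 in

Wet (AMC III): CN(III) = 23·90/(10 + 0.13·90) = 2070/(217/10) = 20700/217 ≈ 95.392
Retention S: 1000/CN − 10 with CN=95.392 → S = 100/207 ≈ 0.483 in
Ia = 0.2S: 0.2·0.483 = 0.097 in (exactly 20/207)
Since P=4.960 > Ia=0.097: effective rainfall P−Ia = 25168/5175 in
Q = (25168/5175)²/((25168/5175) + 100/207) = (633428224/26780625)/(27668/5175) = 158357056/35795475 in ≈ 4.424 in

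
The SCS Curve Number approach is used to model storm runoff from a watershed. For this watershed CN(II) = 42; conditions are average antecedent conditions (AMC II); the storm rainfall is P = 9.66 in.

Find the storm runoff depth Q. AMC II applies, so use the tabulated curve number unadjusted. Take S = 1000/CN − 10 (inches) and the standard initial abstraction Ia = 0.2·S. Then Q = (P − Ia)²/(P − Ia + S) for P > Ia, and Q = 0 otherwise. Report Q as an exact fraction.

Q = 52461049/22830150 in ≈ 2.298 in

Average conditions: CN = 42 (no AMC adjustment).
Max retention: S = 1000/42 − 10 = 290/21 in (≈ 13.810 in)
Initial abstraction Ia = S/5 = (290/21)/5 = 58/21 ≈ 2.762 in
P − Ia = 9.660 − 2.762 = 7243/1050 ≈ 6.898 in (> 0, runoff occurs)
Runoff Q = (P−Ia)²/(P−Ia+S) = (6.898)²/(6.898+13.810) = 52461049/22830150 ≈ 2.298 in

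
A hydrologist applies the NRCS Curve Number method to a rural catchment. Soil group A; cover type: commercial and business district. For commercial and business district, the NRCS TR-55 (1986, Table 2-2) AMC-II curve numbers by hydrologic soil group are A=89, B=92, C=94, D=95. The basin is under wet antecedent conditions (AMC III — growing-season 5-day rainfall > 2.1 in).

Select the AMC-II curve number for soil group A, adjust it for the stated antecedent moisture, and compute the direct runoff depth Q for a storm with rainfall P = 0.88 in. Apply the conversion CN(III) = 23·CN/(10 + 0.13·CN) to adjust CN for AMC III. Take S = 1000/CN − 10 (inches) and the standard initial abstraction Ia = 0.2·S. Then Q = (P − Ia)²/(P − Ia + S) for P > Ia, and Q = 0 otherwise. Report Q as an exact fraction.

Q = 6458418/14175475 in ≈ 0.456 in

NRCS table: commercial and business district, soil group A → CN(II) = 89
CN(III) from CN(II)=89: (23·89)/(10 + 0.13·89) = 204700/2157 ≈ 94.900
Retention S: 1000/CN − 10 with CN=94.900 → S = 1100/2047 ≈ 0.537 in
Ia = 0.2S: 0.2·0.537 = 0.107 in (exactly 220/2047)
Excess rainfall: 0.880 − 0.107 = 0.773 in; P > Ia so Q > 0
Runoff Q = (P−Ia)²/(P−Ia+S) = (0.773)²/(0.773+0.537) = 6458418/14175475 ≈ 0.456 in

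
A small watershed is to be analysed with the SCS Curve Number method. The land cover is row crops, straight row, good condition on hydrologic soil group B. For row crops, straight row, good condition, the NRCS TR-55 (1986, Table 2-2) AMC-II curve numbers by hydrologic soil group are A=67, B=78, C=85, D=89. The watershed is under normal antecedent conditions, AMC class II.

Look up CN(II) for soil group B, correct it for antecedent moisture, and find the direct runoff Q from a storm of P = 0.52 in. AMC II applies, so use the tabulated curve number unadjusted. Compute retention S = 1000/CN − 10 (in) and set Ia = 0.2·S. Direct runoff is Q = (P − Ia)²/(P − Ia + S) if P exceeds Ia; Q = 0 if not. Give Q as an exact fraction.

Q = 0 in ≈ 0.000 in

NRCS table: row crops, straight row, good condition, soil group B → CN(II) = 78
AMC II — tabulated CN = 78 applies directly.
Max retention: S = 1000/78 − 10 = 110/39 in (≈ 2.821 in)
Ia = 0.2·(110/39) = 22/39 in ≈ 0.564 in
P = 0.520 ≤ Ia = 0.564 in: entire storm abstracted, Q = 0.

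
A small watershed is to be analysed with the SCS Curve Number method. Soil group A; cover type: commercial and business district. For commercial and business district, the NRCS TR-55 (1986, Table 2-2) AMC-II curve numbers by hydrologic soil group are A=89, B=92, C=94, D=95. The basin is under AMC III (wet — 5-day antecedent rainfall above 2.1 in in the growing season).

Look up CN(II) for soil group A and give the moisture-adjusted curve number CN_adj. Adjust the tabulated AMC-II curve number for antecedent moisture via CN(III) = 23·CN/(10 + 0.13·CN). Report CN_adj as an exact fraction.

NRCS table: commercial and business district, soil group A → CN(II) = 89
Wet (AMC III): CN(III) = 23·89/(10 + 0.13·89) = 2047/(2157/100) = 204700/2157 ≈ 94.900

CN_adj = 204700/2157 ≈ 94.900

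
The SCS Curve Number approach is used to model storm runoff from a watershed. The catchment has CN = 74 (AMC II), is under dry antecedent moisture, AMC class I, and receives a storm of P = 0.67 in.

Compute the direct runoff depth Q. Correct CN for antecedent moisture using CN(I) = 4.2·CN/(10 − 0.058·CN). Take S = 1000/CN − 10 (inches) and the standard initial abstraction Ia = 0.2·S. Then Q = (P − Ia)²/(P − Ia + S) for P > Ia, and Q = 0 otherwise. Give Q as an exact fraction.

Q = 0 in ≈ 0.000 in

Adjust CN=74 to AMC I: 4.2·74/(10 − 0.058·74) → (1554/5) ÷ (1427/250) = 77700/1427 ≈ 54.450
S = 1000/(77700/1427) − 10 = 6500/777 in ≈ 8.366 in
Ia = 0.2S: 0.2·8.366 = 1.673 in (exactly 1300/777)
P = 0.670 ≤ Ia = 1.673 in: entire storm abstracted, Q = 0.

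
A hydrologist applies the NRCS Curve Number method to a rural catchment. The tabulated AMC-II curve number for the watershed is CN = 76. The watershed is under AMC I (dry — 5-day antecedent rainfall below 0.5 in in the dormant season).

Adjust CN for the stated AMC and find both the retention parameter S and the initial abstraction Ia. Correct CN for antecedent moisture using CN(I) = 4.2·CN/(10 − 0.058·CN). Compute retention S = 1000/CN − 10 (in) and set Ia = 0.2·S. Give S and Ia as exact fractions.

S = 1000/133 in ≈ 7.519 in; Ia = 200/133 in ≈ 1.504 in

Dry (AMC I): CN(I) = 4.2·76/(10 − 0.058·76) = (1596/5)/(699/125) = 13300/233 ≈ 57.082
S = 1000/(13300/233) − 10 = 1000/133 in ≈ 7.519 in
Initial abstraction Ia = S/5 = (1000/133)/5 = 200/133 ≈ 1.504 in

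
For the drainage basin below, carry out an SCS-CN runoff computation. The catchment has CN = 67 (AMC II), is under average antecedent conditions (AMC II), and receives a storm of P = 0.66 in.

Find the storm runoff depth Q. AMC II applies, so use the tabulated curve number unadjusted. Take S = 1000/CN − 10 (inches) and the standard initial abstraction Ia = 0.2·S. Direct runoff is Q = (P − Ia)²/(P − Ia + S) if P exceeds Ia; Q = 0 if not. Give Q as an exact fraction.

Q = 0 in ≈ 0.000 in

AMC II — tabulated CN = 67 applies directly.
Retention S: 1000/CN − 10 with CN=67.000 → S = 330/67 ≈ 4.925 in
Ia = 0.2·(330/67) = 66/67 in ≈ 0.985 in
P = 0.660 ≤ Ia = 0.985 in: entire storm abstracted, Q = 0.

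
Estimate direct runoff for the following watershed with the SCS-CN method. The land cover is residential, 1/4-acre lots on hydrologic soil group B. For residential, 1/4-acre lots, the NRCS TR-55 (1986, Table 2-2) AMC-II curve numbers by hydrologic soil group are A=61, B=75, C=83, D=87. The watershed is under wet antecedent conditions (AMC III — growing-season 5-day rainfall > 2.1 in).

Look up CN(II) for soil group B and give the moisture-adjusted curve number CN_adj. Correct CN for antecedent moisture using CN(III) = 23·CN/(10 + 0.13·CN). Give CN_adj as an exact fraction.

NRCS table: residential, 1/4-acre lots, soil group B → CN(II) = 75
CN(III) from CN(II)=75: (23·75)/(10 + 0.13·75) = 6900/79 ≈ 87.342

CN_adj = 6900/79 ≈ 87.342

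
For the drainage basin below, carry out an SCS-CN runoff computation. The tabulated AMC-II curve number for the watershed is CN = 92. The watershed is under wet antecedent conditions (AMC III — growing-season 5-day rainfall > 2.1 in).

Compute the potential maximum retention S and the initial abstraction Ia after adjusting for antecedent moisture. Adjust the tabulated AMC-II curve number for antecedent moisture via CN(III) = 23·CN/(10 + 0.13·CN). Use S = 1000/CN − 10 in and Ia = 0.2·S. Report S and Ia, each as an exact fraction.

Adjust CN=92 to AMC III: 23·92/(10 + 0.13·92) → 2116 ÷ (549/25) = 52900/549 ≈ 96.357
Retention S: 1000/CN − 10 with CN=96.357 → S = 200/529 ≈ 0.378 in
Ia = 0.2·(200/529) = 40/529 in ≈ 0.076 in

S = 200/529 in ≈ 0.378 in; Ia = 40/529 in ≈ 0.076 in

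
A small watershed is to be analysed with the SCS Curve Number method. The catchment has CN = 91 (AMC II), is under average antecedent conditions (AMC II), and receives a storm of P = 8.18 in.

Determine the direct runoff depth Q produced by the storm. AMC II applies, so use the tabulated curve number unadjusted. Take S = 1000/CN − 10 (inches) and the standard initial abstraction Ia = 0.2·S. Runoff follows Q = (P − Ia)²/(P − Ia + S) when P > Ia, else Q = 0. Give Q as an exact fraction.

CN(II) = 91; AMC II needs no correction.
Max retention: S = 1000/91 − 10 = 90/91 in (≈ 0.989 in)
Initial abstraction Ia = S/5 = (90/91)/5 = 18/91 ≈ 0.198 in
Excess rainfall: 8.180 − 0.198 = 7.982 in; P > Ia so Q > 0
Runoff Q = (P−Ia)²/(P−Ia+S) = (7.982)²/(7.982+0.989) = 1319069761/185726450 ≈ 7.102 in

Q = 1319069761/185726450 in ≈ 7.102 in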